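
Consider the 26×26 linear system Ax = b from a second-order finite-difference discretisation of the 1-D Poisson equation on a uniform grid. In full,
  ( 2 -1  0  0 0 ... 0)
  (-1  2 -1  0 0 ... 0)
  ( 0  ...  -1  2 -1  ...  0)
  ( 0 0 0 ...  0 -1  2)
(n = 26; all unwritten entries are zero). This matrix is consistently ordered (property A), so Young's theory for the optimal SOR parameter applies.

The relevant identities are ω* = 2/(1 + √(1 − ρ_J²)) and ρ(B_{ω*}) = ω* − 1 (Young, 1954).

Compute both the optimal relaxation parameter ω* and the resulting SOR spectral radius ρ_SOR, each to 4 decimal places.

ω* = 1.7920, ρ_SOR = 0.7920

ρ_J = max_k |cos(kπ/27)| = cos(π/27) = 0.9932
√(1−ρ_J²) = |sin(π/27)| = 0.11609
ω* = 2/(1+0.11609) = 1.7920
ρ_SOR = ω* − 1 ≈ 0.7920.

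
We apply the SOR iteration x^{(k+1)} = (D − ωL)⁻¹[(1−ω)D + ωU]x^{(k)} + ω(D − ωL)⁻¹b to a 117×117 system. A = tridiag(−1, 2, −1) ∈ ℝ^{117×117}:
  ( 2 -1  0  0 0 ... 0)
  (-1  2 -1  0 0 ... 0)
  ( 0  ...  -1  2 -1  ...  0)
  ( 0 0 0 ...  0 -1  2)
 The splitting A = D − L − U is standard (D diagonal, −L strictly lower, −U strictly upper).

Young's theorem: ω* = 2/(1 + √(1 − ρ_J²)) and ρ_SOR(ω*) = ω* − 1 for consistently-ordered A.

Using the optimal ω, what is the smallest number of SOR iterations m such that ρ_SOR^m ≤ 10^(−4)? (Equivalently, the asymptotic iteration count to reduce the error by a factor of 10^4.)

n=117: λ(B_J) = 1 − λ(A)/2 = cos(kπ/118); k=1 gives ρ_J = 0.9996456.
√(1−ρ_J²) simplifies to sin(π/118) = 0.0266205.
ω* = 2 / (1 + 0.0266205) = 2 / 1.0266205 ≈ 1.9481396.
ρ_SOR = ω* − 1 = 1.9481396 − 1 = 0.9481396.
(0.9481396)^m ≤ 10^{−4}  ⇒  m·ln(0.9481396) ≤ −4·ln10  ⇒  m ≥ 172.953  ⇒  m = 173

m = 173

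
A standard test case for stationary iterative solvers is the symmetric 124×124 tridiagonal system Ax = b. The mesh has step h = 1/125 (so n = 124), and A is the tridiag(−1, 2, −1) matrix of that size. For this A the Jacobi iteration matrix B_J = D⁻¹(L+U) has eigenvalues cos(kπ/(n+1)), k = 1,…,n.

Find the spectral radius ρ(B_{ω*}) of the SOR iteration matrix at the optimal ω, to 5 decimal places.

ρ_J = max_k |cos(kπ/125)| = cos(π/125) = 0.99968
√(1−ρ_J²) = |sin(π/125)| = 0.025130
Young: ω* = 2/(1+√(1−ρ_J²)) = 2/(1+0.025130) = 2/1.025130 = 1.95097.
ρ(B_{ω*}) = ω*−1 = 0.95097

ρ_SOR = 0.95097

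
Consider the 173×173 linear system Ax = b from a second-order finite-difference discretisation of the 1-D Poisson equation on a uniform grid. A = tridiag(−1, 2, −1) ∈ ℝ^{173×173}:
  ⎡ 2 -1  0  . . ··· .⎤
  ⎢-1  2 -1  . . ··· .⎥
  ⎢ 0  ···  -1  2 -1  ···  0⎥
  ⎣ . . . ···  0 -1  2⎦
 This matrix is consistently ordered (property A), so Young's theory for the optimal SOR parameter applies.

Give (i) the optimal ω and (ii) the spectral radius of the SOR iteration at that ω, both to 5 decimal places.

ω* = 1.96453, ρ_SOR = 0.96453

With n=173, ρ(Jacobi) = cos(π/174) = 0.99984.
√(1−ρ_J²) simplifies to sin(π/174) = 0.018054.
Young: ω* = 2/(1+√(1−ρ_J²)) = 2/(1+0.018054) = 2/1.018054 = 1.96453.
ρ_SOR = ω* − 1 = 1.96453 − 1 = 0.96453.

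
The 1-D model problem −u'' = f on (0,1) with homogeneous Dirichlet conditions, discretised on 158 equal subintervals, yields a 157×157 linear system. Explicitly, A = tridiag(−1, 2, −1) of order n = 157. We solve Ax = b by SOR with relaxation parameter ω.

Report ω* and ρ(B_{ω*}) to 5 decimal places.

ω* = 1.96101, ρ_SOR = 0.96101

B_J for the 157×157 system has eigenvalues cos(kπ/158); ρ_J = cos(π/158) = 0.99980.
√(1−ρ_J²) simplifies to sin(π/158) = 0.019882.
ω* = 2 / (1 + 0.019882) = 2 / 1.019882 ≈ 1.96101.
At ω = 1.96101 every |λ(B_ω)| = ω−1, so ρ_SOR = 0.96101.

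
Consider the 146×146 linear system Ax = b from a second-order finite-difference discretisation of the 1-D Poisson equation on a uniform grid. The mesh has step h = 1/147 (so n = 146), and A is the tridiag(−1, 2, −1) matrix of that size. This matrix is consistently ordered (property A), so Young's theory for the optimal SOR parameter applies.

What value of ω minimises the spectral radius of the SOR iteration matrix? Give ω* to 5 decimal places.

[ρ_J] n=146: ρ(B_J) = cos(π/(n+1)) = cos(π/147) = 0.99977.
√(1−ρ_J²) = |sin(π/147)| = 0.021370
ω* = 2 / (1 + 0.021370) = 2 / 1.021370 ≈ 1.95815.
[ρ_SOR] ω* − 1 = 0.95815.

ω* = 1.95815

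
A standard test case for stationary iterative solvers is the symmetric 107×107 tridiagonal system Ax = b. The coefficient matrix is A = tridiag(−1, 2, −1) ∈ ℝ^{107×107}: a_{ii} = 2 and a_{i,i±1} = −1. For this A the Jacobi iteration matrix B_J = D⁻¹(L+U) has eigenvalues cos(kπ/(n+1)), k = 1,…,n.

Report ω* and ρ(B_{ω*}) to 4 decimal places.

[ρ_J] n=107: ρ(B_J) = cos(π/(n+1)) = cos(π/108) = 0.9996.
√(1 − cos²(π/108)) = sin(π/108) ≈ 0.02908.
Then 2/(1+√(1−ρ_J²)) = 2/(1+0.02908); ω* = 2/1.02908 = 1.9435.
Hence ρ(B_{ω*}) = 1.9435 − 1 = 0.9435.

ω* = 1.9435, ρ_SOR = 0.9435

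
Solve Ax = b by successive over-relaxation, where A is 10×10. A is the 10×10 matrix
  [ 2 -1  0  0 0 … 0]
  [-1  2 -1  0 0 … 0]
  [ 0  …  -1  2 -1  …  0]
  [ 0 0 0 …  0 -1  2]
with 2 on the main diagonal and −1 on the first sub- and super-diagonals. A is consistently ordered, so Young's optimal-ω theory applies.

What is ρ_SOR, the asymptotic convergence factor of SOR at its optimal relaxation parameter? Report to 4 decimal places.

ρ_SOR = 0.5604

n=10: λ(B_J) = 1 − λ(A)/2 = cos(kπ/11); k=1 gives ρ_J = 0.9595.
1 − cos²(π/11) = sin²(π/11) ⇒ √(1−ρ_J²) = sin(π/11) = 0.28173.
So ω* = 2/1.28173 = 1.5604 (Young).
At ω = 1.5604 every |λ(B_ω)| = ω−1, so ρ_SOR = 0.5604.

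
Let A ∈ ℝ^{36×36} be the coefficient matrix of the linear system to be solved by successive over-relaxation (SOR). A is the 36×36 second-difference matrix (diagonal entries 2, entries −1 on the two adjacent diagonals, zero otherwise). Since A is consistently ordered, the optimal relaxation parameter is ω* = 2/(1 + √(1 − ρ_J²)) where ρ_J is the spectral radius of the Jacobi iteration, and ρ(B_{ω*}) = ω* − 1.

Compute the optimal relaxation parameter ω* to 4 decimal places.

ω* = 1.8436

B_J for the 36×36 system has eigenvalues cos(kπ/37); ρ_J = cos(π/37) = 0.9964.
√(1−ρ_J²) simplifies to sin(π/37) = 0.08481.
ω* = 2/(1 + 0.08481) = 2/1.08481 = 1.8436.
[ρ_SOR] ω* − 1 = 0.8436.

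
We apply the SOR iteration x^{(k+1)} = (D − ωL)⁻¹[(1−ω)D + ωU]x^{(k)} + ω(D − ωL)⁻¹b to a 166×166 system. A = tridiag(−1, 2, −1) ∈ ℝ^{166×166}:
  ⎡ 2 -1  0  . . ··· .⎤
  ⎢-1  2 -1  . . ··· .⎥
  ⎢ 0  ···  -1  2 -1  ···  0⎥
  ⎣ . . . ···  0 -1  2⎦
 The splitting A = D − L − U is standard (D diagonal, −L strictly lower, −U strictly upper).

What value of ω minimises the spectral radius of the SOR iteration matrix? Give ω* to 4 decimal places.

ω* = 1.9631

½·tridiag(1,0,1) at n=166: λ_k = cos(kπ/167); max |λ| at k=1 ⇒ ρ_J = cos(π/167) ≈ 0.9998.
√(1−ρ_J²) simplifies to sin(π/167) = 0.01881.
ω* = 2/(1+0.01881) = 1.9631
ρ(B_{ω*}) = ω*−1 = 0.9631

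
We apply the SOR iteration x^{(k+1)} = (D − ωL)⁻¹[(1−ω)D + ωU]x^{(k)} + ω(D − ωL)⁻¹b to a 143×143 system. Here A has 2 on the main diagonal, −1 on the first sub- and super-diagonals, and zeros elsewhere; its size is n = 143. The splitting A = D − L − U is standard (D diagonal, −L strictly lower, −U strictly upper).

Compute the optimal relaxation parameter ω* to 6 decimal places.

ω* = 1.957302

n=143: λ(B_J) = 1 − λ(A)/2 = cos(kπ/144); k=1 gives ρ_J = 0.999762.
1 − cos²(π/144) = sin²(π/144) ⇒ √(1−ρ_J²) = sin(π/144) = 0.0218149.
Young: ω* = 2/(1+√(1−ρ_J²)) = 2/(1+0.0218149) = 2/1.0218149 = 1.957302.
and ρ(B_{ω*}) = 1.957302 − 1 = 0.957302.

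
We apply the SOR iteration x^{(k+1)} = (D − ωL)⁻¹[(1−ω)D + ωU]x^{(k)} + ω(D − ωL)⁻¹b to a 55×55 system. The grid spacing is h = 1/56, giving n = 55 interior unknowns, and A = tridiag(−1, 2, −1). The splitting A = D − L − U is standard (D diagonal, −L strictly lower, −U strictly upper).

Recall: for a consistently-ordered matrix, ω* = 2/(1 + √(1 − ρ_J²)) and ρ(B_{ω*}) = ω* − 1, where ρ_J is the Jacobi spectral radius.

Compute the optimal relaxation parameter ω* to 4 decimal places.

ω* = 1.8938

spectrum of D⁻¹(L+U) = {cos(kπ/56) : 1≤k≤55}; ρ_J = cos(π/56) = 0.9984.
√(1−ρ_J²) simplifies to sin(π/56) = 0.05607.
So ω* = 2/1.05607 = 1.8938 (Young).
Hence ρ(B_{ω*}) = 1.8938 − 1 = 0.8938.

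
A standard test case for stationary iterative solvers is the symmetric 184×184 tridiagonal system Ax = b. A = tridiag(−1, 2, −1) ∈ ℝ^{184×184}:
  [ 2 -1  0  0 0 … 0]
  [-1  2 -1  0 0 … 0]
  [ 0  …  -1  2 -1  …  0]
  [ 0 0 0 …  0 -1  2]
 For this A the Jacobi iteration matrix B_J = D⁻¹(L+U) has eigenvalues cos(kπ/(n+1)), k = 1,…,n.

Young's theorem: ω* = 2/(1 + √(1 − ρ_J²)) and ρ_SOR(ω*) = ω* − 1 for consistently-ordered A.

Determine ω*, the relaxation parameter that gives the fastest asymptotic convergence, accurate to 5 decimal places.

B_J for the 184×184 system has eigenvalues cos(kπ/185); ρ_J = cos(π/185) = 0.99986.
1 − cos²(π/185) = sin²(π/185) ⇒ √(1−ρ_J²) = sin(π/185) = 0.016981.
Young: ω* = 2/(1+√(1−ρ_J²)) = 2/(1+0.016981) = 2/1.016981 = 1.96661.
ρ_SOR = ω* − 1 ≈ 0.96661.

ω* = 1.96661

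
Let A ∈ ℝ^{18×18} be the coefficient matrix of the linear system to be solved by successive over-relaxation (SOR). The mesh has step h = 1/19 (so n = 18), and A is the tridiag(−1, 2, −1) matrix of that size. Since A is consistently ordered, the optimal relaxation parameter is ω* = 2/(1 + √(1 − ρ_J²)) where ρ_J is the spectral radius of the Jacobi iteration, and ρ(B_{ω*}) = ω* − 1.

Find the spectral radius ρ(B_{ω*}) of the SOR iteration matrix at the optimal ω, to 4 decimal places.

[ρ_J] n=18: ρ(B_J) = cos(π/(n+1)) = cos(π/19) = 0.9864.
√(1 − cos²(π/19)) = sin(π/19) ≈ 0.16459.
Young: ω* = 2/(1+√(1−ρ_J²)) = 2/(1+0.16459) = 2/1.16459 = 1.7173.
ρ_SOR = ω* − 1 = 1.7173 − 1 = 0.7173.

ρ_SOR = 0.7173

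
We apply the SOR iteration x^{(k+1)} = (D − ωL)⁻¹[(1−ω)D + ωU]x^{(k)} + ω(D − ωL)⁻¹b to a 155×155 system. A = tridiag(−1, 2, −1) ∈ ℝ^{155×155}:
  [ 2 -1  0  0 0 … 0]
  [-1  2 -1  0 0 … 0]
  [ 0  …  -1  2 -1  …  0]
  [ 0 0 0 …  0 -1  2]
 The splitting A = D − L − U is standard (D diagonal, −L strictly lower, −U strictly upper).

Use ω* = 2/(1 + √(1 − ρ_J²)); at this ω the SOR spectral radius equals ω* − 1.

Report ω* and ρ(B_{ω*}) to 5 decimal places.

ω* = 1.96052, ρ_SOR = 0.96052

ρ_J = max_k |cos(kπ/156)| = cos(π/156) = 0.99980
√(1−ρ_J²) = |sin(π/156)| = 0.020137
So ω* = 2/1.020137 = 1.96052 (Young).
[ρ_SOR] ω* − 1 = 0.96052.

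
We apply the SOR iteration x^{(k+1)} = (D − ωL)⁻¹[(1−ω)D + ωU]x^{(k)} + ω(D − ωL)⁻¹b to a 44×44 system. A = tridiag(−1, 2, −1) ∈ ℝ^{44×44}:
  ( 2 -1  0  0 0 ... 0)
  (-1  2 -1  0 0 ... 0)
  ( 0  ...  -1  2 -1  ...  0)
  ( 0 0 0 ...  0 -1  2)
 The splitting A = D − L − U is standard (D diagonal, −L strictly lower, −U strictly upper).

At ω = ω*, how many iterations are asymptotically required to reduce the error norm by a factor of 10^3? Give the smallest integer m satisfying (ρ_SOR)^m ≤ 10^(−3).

ρ_J = max_k |cos(kπ/45)| = cos(π/45) = 0.9975641
√(1−ρ_J²) = |sin(π/45)| = 0.0697565
Young: ω* = 2/(1+√(1−ρ_J²)) = 2/(1+0.0697565) = 2/1.0697565 = 1.8695843.
and ρ(B_{ω*}) = 1.8695843 − 1 = 0.8695843.
For 3 digits: m = 3·ln10 / (−ln 0.8695843) = 6.90776/0.13974 = 49.433; round up → m = 50.

m = 50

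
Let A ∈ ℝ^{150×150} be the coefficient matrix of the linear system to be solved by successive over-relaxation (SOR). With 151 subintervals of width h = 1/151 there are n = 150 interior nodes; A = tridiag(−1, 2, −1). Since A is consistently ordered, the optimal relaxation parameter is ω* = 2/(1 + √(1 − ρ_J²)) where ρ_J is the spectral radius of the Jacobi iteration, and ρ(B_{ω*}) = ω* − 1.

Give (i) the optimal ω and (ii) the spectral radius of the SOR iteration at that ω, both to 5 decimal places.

ω* = 1.95924, ρ_SOR = 0.95924

n=150: λ(B_J) = 1 − λ(A)/2 = cos(kπ/151); k=1 gives ρ_J = 0.99978.
√(1−ρ_J²) = |sin(π/151)| = 0.020804
So ω* = 2/1.020804 = 1.95924 (Young).
and ρ(B_{ω*}) = 1.95924 − 1 = 0.95924.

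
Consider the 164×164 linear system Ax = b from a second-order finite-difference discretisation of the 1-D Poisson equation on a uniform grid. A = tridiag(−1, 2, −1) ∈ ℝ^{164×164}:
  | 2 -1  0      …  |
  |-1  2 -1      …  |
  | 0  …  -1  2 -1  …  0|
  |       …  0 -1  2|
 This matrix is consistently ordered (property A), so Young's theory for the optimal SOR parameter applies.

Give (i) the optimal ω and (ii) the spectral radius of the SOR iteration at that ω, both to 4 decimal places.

With n=164, ρ(Jacobi) = cos(π/165) = 0.9998.
√(1−ρ_J²) simplifies to sin(π/165) = 0.01904.
Young: ω* = 2/(1+√(1−ρ_J²)) = 2/(1+0.01904) = 2/1.01904 = 1.9626.
and ρ(B_{ω*}) = 1.9626 − 1 = 0.9626.

ω* = 1.9626, ρ_SOR = 0.9626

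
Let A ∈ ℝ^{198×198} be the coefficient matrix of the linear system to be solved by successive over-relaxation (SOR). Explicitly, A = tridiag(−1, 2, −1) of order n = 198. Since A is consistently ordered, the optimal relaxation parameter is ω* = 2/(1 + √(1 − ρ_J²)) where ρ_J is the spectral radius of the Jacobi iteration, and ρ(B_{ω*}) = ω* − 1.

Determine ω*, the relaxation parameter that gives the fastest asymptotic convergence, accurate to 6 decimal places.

[ρ_J] n=198: ρ(B_J) = cos(π/(n+1)) = cos(π/199) = 0.999875.
√(1−ρ_J²) simplifies to sin(π/199) = 0.0157862.
Young: ω* = 2/(1+√(1−ρ_J²)) = 2/(1+0.0157862) = 2/1.0157862 = 1.968918.
[ρ_SOR] ω* − 1 = 0.968918.

ω* = 1.968918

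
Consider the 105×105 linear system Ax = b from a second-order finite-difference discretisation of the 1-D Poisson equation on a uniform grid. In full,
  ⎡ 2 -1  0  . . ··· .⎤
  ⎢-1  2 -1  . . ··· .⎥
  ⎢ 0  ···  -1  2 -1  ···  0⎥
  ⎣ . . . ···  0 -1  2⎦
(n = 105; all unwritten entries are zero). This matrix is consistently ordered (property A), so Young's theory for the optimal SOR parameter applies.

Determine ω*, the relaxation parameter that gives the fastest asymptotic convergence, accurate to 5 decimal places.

ω* = 1.94244

spectrum of D⁻¹(L+U) = {cos(kπ/106) : 1≤k≤105}; ρ_J = cos(π/106) = 0.99956.
√(1−ρ_J²) simplifies to sin(π/106) = 0.029633.
Then 2/(1+√(1−ρ_J²)) = 2/(1+0.029633); ω* = 2/1.029633 = 1.94244.
ρ(B_{ω*}) = ω*−1 = 0.94244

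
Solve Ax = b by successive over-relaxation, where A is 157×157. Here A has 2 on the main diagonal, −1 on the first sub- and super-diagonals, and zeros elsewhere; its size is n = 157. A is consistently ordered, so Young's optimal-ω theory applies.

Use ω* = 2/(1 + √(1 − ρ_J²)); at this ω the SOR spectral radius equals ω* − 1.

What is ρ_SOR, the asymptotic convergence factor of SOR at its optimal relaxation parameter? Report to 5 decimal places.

ρ_SOR = 0.96101

[ρ_J] n=157: ρ(B_J) = cos(π/(n+1)) = cos(π/158) = 0.99980.
root = sin(π/158) = 0.019882  (since 1−cos² = sin²).
So ω* = 2/1.019882 = 1.96101 (Young).
ρ_SOR = ω* − 1 ≈ 0.96101.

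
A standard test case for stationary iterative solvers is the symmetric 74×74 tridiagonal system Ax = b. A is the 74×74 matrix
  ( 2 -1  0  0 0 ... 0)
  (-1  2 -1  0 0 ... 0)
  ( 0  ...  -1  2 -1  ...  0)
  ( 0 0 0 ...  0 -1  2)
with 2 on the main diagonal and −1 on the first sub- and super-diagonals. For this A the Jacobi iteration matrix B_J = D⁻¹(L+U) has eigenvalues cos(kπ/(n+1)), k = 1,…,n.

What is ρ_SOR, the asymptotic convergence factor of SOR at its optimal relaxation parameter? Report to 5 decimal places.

½·tridiag(1,0,1) at n=74: λ_k = cos(kπ/75); max |λ| at k=1 ⇒ ρ_J = cos(π/75) ≈ 0.99912.
1 − cos²(π/75) = sin²(π/75) ⇒ √(1−ρ_J²) = sin(π/75) = 0.041876.
Young: ω* = 2/(1+√(1−ρ_J²)) = 2/(1+0.041876) = 2/1.041876 = 1.91961.
ρ_SOR = ω* − 1 = 1.91961 − 1 = 0.91961.

ρ_SOR = 0.91961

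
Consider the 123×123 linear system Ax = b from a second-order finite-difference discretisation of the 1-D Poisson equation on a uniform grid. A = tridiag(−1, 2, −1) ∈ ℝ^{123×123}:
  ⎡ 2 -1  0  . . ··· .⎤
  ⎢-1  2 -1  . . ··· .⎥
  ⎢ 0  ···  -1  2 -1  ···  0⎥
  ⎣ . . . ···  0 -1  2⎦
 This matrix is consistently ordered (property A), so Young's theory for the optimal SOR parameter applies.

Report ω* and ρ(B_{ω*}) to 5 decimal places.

ω* = 1.95059, ρ_SOR = 0.95059

n=123: λ(B_J) = 1 − λ(A)/2 = cos(kπ/124); k=1 gives ρ_J = 0.99968.
√(1 − cos²(π/124)) = sin(π/124) ≈ 0.025333.
[ω*] 2 ÷ (1 + 0.025333) = 2 ÷ 1.025333 = 1.95059.
[ρ_SOR] ω* − 1 = 0.95059.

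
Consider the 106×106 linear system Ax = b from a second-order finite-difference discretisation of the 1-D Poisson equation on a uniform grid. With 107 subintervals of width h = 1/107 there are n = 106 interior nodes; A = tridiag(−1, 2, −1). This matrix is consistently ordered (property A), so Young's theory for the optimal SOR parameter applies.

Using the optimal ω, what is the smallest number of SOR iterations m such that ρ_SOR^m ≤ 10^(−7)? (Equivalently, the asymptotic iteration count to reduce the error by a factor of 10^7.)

B_J for the 106×106 system has eigenvalues cos(kπ/107); ρ_J = cos(π/107) = 0.9995690.
root = sin(π/107) = 0.0293565  (since 1−cos² = sin²).
Young: ω* = 2/(1+√(1−ρ_J²)) = 2/(1+0.0293565) = 2/1.0293565 = 1.9429615.
ρ_SOR = ω* − 1 = 1.9429615 − 1 = 0.9429615.
m ≥ 7·ln10 / (−ln 0.9429615) = 274.445; smallest integer m = 275.

m = 275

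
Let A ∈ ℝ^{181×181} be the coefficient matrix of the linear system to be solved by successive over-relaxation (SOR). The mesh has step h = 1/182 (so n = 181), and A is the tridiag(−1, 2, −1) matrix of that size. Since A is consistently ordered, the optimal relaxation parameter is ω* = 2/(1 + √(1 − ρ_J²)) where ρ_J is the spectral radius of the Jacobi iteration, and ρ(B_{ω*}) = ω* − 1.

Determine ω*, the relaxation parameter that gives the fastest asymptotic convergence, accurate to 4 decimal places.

B_J for the 181×181 system has eigenvalues cos(kπ/182); ρ_J = cos(π/182) = 0.9999.
root = sin(π/182) = 0.01726  (since 1−cos² = sin²).
ω* = 2/(1 + 0.01726) = 2/1.01726 = 1.9661.
ρ_SOR = ω* − 1 = 1.9661 − 1 = 0.9661.

ω* = 1.9661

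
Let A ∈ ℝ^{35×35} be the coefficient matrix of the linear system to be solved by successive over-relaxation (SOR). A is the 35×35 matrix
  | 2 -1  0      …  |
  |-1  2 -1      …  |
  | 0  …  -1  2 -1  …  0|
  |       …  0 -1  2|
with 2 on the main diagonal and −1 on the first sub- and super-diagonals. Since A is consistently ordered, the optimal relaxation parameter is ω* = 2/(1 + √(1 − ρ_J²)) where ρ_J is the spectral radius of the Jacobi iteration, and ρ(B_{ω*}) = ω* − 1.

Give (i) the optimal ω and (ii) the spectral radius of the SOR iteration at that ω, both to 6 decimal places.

B_J for the 35×35 system has eigenvalues cos(kπ/36); ρ_J = cos(π/36) = 0.996195.
root = sin(π/36) = 0.0871557  (since 1−cos² = sin²).
ω* = 2/(1+0.0871557) = 1.839663
and ρ(B_{ω*}) = 1.839663 − 1 = 0.839663.

ω* = 1.839663, ρ_SOR = 0.839663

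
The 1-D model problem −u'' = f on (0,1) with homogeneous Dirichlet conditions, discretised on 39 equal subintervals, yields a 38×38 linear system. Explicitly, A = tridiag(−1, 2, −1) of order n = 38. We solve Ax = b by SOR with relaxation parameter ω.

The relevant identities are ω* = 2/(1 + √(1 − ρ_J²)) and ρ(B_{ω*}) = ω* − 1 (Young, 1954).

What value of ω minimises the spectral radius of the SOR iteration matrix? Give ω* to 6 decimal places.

ω* = 1.851052

spectrum of D⁻¹(L+U) = {cos(kπ/39) : 1≤k≤38}; ρ_J = cos(π/39) = 0.996757.
√(1 − cos²(π/39)) = sin(π/39) ≈ 0.0804666.
Young: ω* = 2/(1+√(1−ρ_J²)) = 2/(1+0.0804666) = 2/1.0804666 = 1.851052.
ρ_SOR = ω* − 1 ≈ 0.851052.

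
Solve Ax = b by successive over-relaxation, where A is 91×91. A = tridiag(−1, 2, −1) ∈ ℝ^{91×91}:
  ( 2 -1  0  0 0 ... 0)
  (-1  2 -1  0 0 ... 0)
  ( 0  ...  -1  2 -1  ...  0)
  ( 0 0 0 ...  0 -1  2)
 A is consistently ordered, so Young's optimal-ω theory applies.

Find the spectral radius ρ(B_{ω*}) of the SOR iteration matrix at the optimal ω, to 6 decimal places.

ρ_SOR = 0.933972

[ρ_J] n=91: ρ(B_J) = cos(π/(n+1)) = cos(π/92) = 0.999417.
1 − cos²(π/92) = sin²(π/92) ⇒ √(1−ρ_J²) = sin(π/92) = 0.0341411.
Young: ω* = 2/(1+√(1−ρ_J²)) = 2/(1+0.0341411) = 2/1.0341411 = 1.933972.
ρ(B_{ω*}) = ω*−1 = 0.933972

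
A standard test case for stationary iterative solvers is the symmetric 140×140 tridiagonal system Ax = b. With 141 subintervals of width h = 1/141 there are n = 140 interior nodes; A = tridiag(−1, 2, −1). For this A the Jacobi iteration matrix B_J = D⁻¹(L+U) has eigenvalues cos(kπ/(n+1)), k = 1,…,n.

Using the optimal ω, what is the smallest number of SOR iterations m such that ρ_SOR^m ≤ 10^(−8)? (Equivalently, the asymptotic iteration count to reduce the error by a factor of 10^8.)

spectrum of D⁻¹(L+U) = {cos(kπ/141) : 1≤k≤140}; ρ_J = cos(π/141) = 0.9997518.
√(1 − cos²(π/141)) = sin(π/141) ≈ 0.0222790.
Then 2/(1+√(1−ρ_J²)) = 2/(1+0.0222790); ω* = 2/1.0222790 = 1.9564131.
[ρ_SOR] ω* − 1 = 0.9564131.
m ≥ 8·ln10 / (−ln 0.9564131) = 413.342; smallest integer m = 414.

m = 414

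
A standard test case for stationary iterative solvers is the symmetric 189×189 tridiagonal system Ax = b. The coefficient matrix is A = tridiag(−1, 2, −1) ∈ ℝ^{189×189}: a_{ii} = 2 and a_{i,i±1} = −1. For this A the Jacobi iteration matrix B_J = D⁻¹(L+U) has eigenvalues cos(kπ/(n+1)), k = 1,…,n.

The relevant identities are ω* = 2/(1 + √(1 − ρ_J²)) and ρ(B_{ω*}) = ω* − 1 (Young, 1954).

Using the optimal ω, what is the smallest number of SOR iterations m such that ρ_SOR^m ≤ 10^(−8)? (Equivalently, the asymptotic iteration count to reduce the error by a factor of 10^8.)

n=189: λ(B_J) = 1 − λ(A)/2 = cos(kπ/190); k=1 gives ρ_J = 0.9998633.
√(1 − cos²(π/190)) = sin(π/190) ≈ 0.0165339.
Young: ω* = 2/(1+√(1−ρ_J²)) = 2/(1+0.0165339) = 2/1.0165339 = 1.9674700.
and ρ(B_{ω*}) = 1.9674700 − 1 = 0.9674700.
m ≥ 8·ln10 / (−ln 0.9674700) = 557.006; smallest integer m = 558.

m = 558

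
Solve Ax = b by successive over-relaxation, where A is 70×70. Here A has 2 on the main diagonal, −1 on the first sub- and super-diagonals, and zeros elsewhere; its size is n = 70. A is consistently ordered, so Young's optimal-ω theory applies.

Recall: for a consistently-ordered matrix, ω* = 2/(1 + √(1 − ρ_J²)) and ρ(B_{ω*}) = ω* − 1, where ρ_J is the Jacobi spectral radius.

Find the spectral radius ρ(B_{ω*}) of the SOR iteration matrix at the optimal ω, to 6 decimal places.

B_J for the 70×70 system has eigenvalues cos(kπ/71); ρ_J = cos(π/71) = 0.999021.
root = sin(π/71) = 0.0442333  (since 1−cos² = sin²).
ω* = 2 / (1 + 0.0442333) = 2 / 1.0442333 ≈ 1.915281.
At ω = 1.915281 every |λ(B_ω)| = ω−1, so ρ_SOR = 0.915281.

ρ_SOR = 0.915281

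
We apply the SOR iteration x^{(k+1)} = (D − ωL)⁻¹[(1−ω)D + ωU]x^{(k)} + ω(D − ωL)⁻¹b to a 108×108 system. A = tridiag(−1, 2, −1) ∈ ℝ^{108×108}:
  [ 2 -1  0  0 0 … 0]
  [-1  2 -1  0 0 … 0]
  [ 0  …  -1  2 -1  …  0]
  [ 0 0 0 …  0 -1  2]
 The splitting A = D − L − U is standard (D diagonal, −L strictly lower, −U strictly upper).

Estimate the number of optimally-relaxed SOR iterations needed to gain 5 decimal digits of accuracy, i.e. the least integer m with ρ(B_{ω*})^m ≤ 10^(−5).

m = 200

spectrum of D⁻¹(L+U) = {cos(kπ/109) : 1≤k≤108}; ρ_J = cos(π/109) = 0.9995847.
√(1−ρ_J²) simplifies to sin(π/109) = 0.0288180.
ω* = 2/(1+0.0288180) = 1.9439784
Hence ρ(B_{ω*}) = 1.9439784 − 1 = 0.9439784.
(0.9439784)^m ≤ 10^{−5}  ⇒  m·ln(0.9439784) ≤ −5·ln10  ⇒  m ≥ 199.696  ⇒  m = 200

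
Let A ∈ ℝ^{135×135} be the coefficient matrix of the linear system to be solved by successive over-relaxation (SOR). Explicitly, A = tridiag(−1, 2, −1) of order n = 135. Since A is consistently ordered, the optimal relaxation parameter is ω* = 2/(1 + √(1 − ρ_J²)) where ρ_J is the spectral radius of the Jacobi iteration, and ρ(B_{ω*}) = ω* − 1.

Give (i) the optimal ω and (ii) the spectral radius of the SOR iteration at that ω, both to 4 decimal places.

n=135: λ(B_J) = 1 − λ(A)/2 = cos(kπ/136); k=1 gives ρ_J = 0.9997.
√(1−ρ_J²) = |sin(π/136)| = 0.02310
Young: ω* = 2/(1+√(1−ρ_J²)) = 2/(1+0.02310) = 2/1.02310 = 1.9548.
ρ(B_{ω*}) = ω*−1 = 0.9548

ω* = 1.9548, ρ_SOR = 0.9548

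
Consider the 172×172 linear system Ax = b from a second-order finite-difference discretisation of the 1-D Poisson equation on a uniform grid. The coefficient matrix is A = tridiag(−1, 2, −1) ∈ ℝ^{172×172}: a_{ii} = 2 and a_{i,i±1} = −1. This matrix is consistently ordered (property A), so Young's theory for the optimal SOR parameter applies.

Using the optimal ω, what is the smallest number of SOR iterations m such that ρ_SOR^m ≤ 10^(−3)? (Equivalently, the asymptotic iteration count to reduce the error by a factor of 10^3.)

m = 191

With n=172, ρ(Jacobi) = cos(π/173) = 0.9998351.
√(1−ρ_J²) = |sin(π/173)| = 0.0181585
ω* = 2/(1 + 0.0181585) = 2/1.0181585 = 1.9643307.
[ρ_SOR] ω* − 1 = 0.9643307.
m ≥ 3·ln10 / (−ln 0.9643307) = 190.186; smallest integer m = 191.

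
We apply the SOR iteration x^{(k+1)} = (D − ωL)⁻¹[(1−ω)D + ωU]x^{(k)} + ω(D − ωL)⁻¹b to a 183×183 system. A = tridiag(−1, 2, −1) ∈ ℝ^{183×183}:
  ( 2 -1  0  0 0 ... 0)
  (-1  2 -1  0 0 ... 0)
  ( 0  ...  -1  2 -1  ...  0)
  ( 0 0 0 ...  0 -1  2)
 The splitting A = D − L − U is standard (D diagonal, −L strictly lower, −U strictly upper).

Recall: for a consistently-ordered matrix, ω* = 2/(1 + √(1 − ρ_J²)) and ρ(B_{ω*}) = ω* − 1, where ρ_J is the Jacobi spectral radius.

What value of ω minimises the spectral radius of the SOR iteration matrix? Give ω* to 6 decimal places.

ω* = 1.966427

[ρ_J] n=183: ρ(B_J) = cos(π/(n+1)) = cos(π/184) = 0.999854.
√(1−ρ_J²) simplifies to sin(π/184) = 0.0170730.
ω* = 2/(1+0.0170730) = 1.966427
ρ_SOR = ω* − 1 = 1.966427 − 1 = 0.966427.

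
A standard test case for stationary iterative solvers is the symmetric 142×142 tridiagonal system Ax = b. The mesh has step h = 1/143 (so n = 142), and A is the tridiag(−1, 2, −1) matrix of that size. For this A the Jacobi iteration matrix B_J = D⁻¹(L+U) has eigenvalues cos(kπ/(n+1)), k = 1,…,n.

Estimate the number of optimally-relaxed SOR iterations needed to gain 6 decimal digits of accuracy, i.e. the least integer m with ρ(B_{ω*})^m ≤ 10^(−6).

spectrum of D⁻¹(L+U) = {cos(kπ/143) : 1≤k≤142}; ρ_J = cos(π/143) = 0.9997587.
root = sin(π/143) = 0.0219674  (since 1−cos² = sin²).
Then 2/(1+√(1−ρ_J²)) = 2/(1+0.0219674); ω* = 2/1.0219674 = 1.9570096.
Hence ρ(B_{ω*}) = 1.9570096 − 1 = 0.9570096.
6·ln10 = 13.8155; −ln(0.9570096) = 0.0439419; m = ⌈13.8155/0.0439419⌉ = ⌈314.404⌉ = 315.

m = 315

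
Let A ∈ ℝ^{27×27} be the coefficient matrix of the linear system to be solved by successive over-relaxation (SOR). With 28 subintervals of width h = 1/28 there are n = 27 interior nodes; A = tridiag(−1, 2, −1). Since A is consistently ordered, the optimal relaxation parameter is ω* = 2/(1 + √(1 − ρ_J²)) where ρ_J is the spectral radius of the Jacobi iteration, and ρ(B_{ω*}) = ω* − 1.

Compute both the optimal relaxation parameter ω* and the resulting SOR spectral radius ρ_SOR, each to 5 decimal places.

ω* = 1.79862, ρ_SOR = 0.79862

With n=27, ρ(Jacobi) = cos(π/28) = 0.99371.
√(1−ρ_J²) = |sin(π/28)| = 0.111964
So ω* = 2/1.111964 = 1.79862 (Young).
[ρ_SOR] ω* − 1 = 0.79862.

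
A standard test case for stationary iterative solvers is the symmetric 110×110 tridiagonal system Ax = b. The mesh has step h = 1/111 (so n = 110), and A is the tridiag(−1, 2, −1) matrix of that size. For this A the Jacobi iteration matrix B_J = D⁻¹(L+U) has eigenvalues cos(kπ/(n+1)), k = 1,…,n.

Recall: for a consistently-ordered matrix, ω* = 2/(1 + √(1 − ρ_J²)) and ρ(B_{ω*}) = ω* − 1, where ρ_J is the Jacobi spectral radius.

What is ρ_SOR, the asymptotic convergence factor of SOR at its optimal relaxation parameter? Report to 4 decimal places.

ρ_SOR = 0.9450

[ρ_J] n=110: ρ(B_J) = cos(π/(n+1)) = cos(π/111) = 0.9996.
√(1−ρ_J²) simplifies to sin(π/111) = 0.02830.
Young: ω* = 2/(1+√(1−ρ_J²)) = 2/(1+0.02830) = 2/1.02830 = 1.9450.
and ρ(B_{ω*}) = 1.9450 − 1 = 0.9450.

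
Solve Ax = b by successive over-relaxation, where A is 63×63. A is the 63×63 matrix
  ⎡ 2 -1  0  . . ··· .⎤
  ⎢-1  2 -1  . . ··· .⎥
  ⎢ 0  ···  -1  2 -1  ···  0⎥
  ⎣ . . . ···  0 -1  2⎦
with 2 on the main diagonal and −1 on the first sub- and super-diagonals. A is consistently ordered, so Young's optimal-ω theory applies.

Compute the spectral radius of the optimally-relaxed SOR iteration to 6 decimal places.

½·tridiag(1,0,1) at n=63: λ_k = cos(kπ/64); max |λ| at k=1 ⇒ ρ_J = cos(π/64) ≈ 0.998795.
1 − cos²(π/64) = sin²(π/64) ⇒ √(1−ρ_J²) = sin(π/64) = 0.0490677.
Young: ω* = 2/(1+√(1−ρ_J²)) = 2/(1+0.0490677) = 2/1.0490677 = 1.906455.
ρ(B_{ω*}) = ω*−1 = 0.906455

ρ_SOR = 0.906455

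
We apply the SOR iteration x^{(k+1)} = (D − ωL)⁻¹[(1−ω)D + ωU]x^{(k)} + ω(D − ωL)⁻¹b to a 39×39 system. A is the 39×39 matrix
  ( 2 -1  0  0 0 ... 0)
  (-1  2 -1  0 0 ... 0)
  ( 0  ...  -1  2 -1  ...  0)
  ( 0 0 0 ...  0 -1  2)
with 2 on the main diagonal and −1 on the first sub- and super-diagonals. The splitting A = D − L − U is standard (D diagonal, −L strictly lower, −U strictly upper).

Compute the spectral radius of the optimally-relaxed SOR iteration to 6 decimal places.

ρ_SOR = 0.854498

½·tridiag(1,0,1) at n=39: λ_k = cos(kπ/40); max |λ| at k=1 ⇒ ρ_J = cos(π/40) ≈ 0.996917.
root = sin(π/40) = 0.0784591  (since 1−cos² = sin²).
ω* = 2/(1 + 0.0784591) = 2/1.0784591 = 1.854498.
[ρ_SOR] ω* − 1 = 0.854498.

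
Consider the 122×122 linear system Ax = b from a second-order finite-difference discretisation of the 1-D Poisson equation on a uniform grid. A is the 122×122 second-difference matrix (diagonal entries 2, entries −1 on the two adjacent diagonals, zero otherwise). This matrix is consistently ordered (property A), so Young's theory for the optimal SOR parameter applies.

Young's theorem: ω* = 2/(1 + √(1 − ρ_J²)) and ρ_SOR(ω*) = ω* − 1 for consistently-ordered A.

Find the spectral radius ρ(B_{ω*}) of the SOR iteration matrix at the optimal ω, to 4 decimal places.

ρ_SOR = 0.9502

[ρ_J] n=122: ρ(B_J) = cos(π/(n+1)) = cos(π/123) = 0.9997.
root = sin(π/123) = 0.02554  (since 1−cos² = sin²).
So ω* = 2/1.02554 = 1.9502 (Young).
Hence ρ(B_{ω*}) = 1.9502 − 1 = 0.9502.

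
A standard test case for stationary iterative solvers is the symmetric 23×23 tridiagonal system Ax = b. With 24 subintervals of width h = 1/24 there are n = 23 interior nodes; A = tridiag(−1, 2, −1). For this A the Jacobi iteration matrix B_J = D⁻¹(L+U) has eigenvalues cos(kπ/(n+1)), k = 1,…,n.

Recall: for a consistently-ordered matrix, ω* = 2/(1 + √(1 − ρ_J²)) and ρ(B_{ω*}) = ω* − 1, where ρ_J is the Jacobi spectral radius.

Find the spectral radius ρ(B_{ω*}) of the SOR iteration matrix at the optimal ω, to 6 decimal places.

ρ_SOR = 0.769088

n=23: λ(B_J) = 1 − λ(A)/2 = cos(kπ/24); k=1 gives ρ_J = 0.991445.
root = sin(π/24) = 0.1305262  (since 1−cos² = sin²).
ω* = 2/(1 + 0.1305262) = 2/1.1305262 = 1.769088.
ρ_SOR = ω* − 1 ≈ 0.769088.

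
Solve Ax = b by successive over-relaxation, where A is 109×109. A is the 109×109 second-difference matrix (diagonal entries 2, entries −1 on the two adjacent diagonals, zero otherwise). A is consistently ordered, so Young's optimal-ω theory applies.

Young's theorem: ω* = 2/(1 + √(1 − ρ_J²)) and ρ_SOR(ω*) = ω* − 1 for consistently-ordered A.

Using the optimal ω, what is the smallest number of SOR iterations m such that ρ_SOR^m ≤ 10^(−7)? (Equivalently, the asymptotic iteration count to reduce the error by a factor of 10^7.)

m = 283

[ρ_J] n=109: ρ(B_J) = cos(π/(n+1)) = cos(π/110) = 0.9995922.
√(1−ρ_J²) simplifies to sin(π/110) = 0.0285561.
[ω*] 2 ÷ (1 + 0.0285561) = 2 ÷ 1.0285561 = 1.9444734.
and ρ(B_{ω*}) = 1.9444734 − 1 = 0.9444734.
(0.9444734)^m ≤ 10^{−7}  ⇒  m·ln(0.9444734) ≤ −7·ln10  ⇒  m ≥ 282.141  ⇒  m = 283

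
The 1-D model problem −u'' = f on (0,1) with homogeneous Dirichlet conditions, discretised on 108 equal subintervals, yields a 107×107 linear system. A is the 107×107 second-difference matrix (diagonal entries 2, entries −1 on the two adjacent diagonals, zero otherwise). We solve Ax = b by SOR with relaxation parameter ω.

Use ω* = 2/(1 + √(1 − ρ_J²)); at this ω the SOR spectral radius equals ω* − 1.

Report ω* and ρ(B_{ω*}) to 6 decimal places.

[ρ_J] n=107: ρ(B_J) = cos(π/(n+1)) = cos(π/108) = 0.999577.
1 − cos²(π/108) = sin²(π/108) ⇒ √(1−ρ_J²) = sin(π/108) = 0.0290847.
So ω* = 2/1.0290847 = 1.943475 (Young).
and ρ(B_{ω*}) = 1.943475 − 1 = 0.943475.

ω* = 1.943475, ρ_SOR = 0.943475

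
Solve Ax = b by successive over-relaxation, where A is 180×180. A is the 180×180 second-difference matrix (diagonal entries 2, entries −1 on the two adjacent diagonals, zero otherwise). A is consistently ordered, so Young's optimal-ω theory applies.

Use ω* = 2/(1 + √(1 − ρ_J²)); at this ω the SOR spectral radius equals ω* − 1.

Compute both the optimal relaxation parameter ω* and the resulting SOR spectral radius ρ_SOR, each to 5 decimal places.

n=180: λ(B_J) = 1 − λ(A)/2 = cos(kπ/181); k=1 gives ρ_J = 0.99985.
√(1−ρ_J²) simplifies to sin(π/181) = 0.017356.
So ω* = 2/1.017356 = 1.96588 (Young).
and ρ(B_{ω*}) = 1.96588 − 1 = 0.96588.

ω* = 1.96588, ρ_SOR = 0.96588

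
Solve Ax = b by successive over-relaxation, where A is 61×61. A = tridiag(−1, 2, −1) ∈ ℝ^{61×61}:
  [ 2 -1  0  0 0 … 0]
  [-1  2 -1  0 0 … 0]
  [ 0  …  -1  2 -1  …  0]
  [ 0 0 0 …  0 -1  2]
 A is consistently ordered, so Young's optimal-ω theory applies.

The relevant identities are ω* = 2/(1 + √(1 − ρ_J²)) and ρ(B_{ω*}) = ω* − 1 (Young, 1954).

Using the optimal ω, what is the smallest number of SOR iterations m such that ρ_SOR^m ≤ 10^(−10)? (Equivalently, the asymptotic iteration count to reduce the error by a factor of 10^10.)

m = 228

spectrum of D⁻¹(L+U) = {cos(kπ/62) : 1≤k≤61}; ρ_J = cos(π/62) = 0.9987165.
√(1−ρ_J²) = |sin(π/62)| = 0.0506492
Then 2/(1+√(1−ρ_J²)) = 2/(1+0.0506492); ω* = 2/1.0506492 = 1.9035849.
Hence ρ(B_{ω*}) = 1.9035849 − 1 = 0.9035849.
Need (0.9035849)^m ≤ 10^(−10): m ≥ 10·ln10/|ln 0.9035849| = 23.0259/0.101385 = 227.113 ⇒ m = 228.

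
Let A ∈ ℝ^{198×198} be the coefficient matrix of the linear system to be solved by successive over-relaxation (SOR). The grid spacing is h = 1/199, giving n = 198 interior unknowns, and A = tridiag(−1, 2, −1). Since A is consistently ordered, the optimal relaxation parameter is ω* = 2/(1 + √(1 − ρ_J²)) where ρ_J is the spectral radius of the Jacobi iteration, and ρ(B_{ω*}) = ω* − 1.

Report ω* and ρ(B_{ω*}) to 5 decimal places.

ω* = 1.96892, ρ_SOR = 0.96892

ρ_J = max_k |cos(kπ/199)| = cos(π/199) = 0.99988
√(1−ρ_J²) = |sin(π/199)| = 0.015786
ω* = 2/(1 + 0.015786) = 2/1.015786 = 1.96892.
ρ_SOR = ω* − 1 ≈ 0.96892.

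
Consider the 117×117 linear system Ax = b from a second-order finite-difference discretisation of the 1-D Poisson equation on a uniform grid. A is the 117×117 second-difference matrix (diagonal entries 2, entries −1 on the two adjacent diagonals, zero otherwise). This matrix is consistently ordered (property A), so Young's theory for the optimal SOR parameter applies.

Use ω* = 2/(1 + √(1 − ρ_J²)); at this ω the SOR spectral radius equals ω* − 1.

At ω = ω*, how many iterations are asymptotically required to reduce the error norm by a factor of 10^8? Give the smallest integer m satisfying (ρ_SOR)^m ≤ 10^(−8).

m = 346

ρ_J = max_k |cos(kπ/118)| = cos(π/118) = 0.9996456
√(1−ρ_J²) = |sin(π/118)| = 0.0266205
[ω*] 2 ÷ (1 + 0.0266205) = 2 ÷ 1.0266205 = 1.9481396.
Hence ρ(B_{ω*}) = 1.9481396 − 1 = 0.9481396.
ρ_SOR^m ≤ 10^(−8) ⇔ m ≥ 8·ln10/(−ln 0.9481396) = 18.4207/0.0532535 = 345.906; m = ⌈345.906⌉ = 346.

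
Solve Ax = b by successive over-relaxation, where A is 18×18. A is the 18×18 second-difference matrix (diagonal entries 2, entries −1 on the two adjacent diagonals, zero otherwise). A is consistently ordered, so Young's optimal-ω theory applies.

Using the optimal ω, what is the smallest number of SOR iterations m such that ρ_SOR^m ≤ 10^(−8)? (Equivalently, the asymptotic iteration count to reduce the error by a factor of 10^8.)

With n=18, ρ(Jacobi) = cos(π/19) = 0.9863613.
root = sin(π/19) = 0.1645946  (since 1−cos² = sin²).
Then 2/(1+√(1−ρ_J²)) = 2/(1+0.1645946); ω* = 2/1.1645946 = 1.7173358.
and ρ(B_{ω*}) = 1.7173358 − 1 = 0.7173358.
Need (0.7173358)^m ≤ 10^(−8): m ≥ 8·ln10/|ln 0.7173358| = 18.4207/0.332211 = 55.449 ⇒ m = 56.

m = 56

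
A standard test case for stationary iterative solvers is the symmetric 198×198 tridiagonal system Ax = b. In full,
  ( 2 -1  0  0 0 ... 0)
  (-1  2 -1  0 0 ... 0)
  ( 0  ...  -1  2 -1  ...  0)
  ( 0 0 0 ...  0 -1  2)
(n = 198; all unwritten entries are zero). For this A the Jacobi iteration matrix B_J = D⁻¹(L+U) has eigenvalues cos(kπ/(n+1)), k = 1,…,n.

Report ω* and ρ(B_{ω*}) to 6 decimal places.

ω* = 1.968918, ρ_SOR = 0.968918

spectrum of D⁻¹(L+U) = {cos(kπ/199) : 1≤k≤198}; ρ_J = cos(π/199) = 0.999875.
√(1−ρ_J²) = |sin(π/199)| = 0.0157862
ω* = 2/(1 + 0.0157862) = 2/1.0157862 = 1.968918.
[ρ_SOR] ω* − 1 = 0.968918.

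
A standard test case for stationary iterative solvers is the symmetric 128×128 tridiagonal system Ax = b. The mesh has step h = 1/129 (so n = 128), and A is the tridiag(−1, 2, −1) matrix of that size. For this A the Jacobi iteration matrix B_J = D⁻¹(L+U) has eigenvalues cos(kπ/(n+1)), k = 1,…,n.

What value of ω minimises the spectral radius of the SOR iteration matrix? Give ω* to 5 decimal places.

ω* = 1.95246

With n=128, ρ(Jacobi) = cos(π/129) = 0.99970.
√(1−ρ_J²) simplifies to sin(π/129) = 0.024351.
[ω*] 2 ÷ (1 + 0.024351) = 2 ÷ 1.024351 = 1.95246.
[ρ_SOR] ω* − 1 = 0.95246.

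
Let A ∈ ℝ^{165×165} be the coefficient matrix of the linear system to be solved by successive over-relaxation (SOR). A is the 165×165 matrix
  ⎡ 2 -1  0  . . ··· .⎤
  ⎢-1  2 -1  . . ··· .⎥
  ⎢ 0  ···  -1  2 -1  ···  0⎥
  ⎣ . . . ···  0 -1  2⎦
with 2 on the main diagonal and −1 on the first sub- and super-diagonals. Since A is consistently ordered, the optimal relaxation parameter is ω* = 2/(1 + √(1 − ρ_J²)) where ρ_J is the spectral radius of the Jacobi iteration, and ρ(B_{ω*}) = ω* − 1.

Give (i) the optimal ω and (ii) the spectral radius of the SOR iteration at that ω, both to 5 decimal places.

[ρ_J] n=165: ρ(B_J) = cos(π/(n+1)) = cos(π/166) = 0.99982.
√(1 − cos²(π/166)) = sin(π/166) ≈ 0.018924.
Then 2/(1+√(1−ρ_J²)) = 2/(1+0.018924); ω* = 2/1.018924 = 1.96285.
[ρ_SOR] ω* − 1 = 0.96285.

ω* = 1.96285, ρ_SOR = 0.96285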